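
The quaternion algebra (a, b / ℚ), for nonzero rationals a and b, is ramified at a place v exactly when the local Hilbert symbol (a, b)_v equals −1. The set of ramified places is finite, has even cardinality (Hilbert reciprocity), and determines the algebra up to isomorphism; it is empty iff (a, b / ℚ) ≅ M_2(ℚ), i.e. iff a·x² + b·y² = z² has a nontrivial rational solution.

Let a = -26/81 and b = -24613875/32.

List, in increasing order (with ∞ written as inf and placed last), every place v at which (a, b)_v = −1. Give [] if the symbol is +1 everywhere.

(a, b) ≡ (-26, -24310) mod (ℚ^×)²; places V = {2, 3, 5, 11, 13, 17, ∞}.
(a,b)_∞: sgn(-26)=−, sgn(-24310)=−, so -1.
(a,b)_3: α=-4, u≡1; β=4, v≡2 (mod 3); (1|3)=+1, (2|3)=-1; sign (−1)^0·+1^4·-1^-4 = +1.
(a,b)_17: α=0, u≡15; β=1, v≡1 (mod 17); (15|17)=+1, (1|17)=+1; sign (−1)^0·+1^1·+1^0 = +1.
(a,b)_2: α=1, β=-5; u≡3, v≡5 (mod 8); ε(u)ε(v)=1·0, αω(v)=1·1, βω(u)=-5·1; sum ≡ 0  ⇒  +1.
(a,b)_13: α=1, u≡8; β=1, v≡6 (mod 13); (8|13)=-1, (6|13)=-1; sign (−1)^0·-1^1·-1^1 = +1.
(a,b)_5: α=0, u≡4; β=3, v≡2 (mod 5); (4|5)=+1, (2|5)=-1; sign (−1)^0·+1^3·-1^0 = +1.
(a,b)_11: α=0, u≡10; β=1, v≡5 (mod 11); (10|11)=-1, (5|11)=+1; sign (−1)^0·-1^1·+1^0 = -1.
|Ram(-26, -24310)| = 2, even; anisotropic at {11, ∞}.

[11, inf]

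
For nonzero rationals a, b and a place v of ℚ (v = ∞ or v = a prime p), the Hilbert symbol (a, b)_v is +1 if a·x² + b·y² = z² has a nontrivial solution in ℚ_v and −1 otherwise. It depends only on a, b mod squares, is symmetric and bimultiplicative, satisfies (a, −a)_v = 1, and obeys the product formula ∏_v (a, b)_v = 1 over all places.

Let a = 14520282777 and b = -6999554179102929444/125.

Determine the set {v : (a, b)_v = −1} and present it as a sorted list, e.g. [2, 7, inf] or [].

[3, 5]

(a, b) ≡ (273, -5005) mod (ℚ^×)²; places V = {2, 3, 5, 7, 11, 13, 17, ∞}.
(a,b)_11: α=2, u≡4; β=3, v≡2 (mod 11); (4|11)=+1, (2|11)=-1; sign (−1)^0·+1^3·-1^2 = +1.
(a,b)_17: α=2, u≡16; β=2, v≡7 (mod 17); (16|17)=+1, (7|17)=-1; sign (−1)^0·+1^2·-1^2 = +1.
(a,b)_3: α=3, u≡1; β=6, v≡2 (mod 3); (1|3)=+1, (2|3)=-1; sign (−1)^0·+1^6·-1^3 = -1.
(a,b)_13: α=3, u≡6; β=5, v≡2 (mod 13); (6|13)=-1, (2|13)=-1; sign (−1)^0·-1^5·-1^3 = +1.
(a,b)_2: α=0, β=2; u≡1, v≡3 (mod 8); ε(u)ε(v)=0·1, αω(v)=0·1, βω(u)=2·0; sum ≡ 0  ⇒  +1.
(a,b)_7: α=1, u≡4; β=5, v≡6 (mod 7); (4|7)=+1, (6|7)=-1; sign (−1)^1·+1^5·-1^1 = +1.
(a,b)_∞: sgn(273)=+, sgn(-5005)=−, so +1.
(a,b)_5: α=0, u≡2; β=-3, v≡1 (mod 5); (2|5)=-1, (1|5)=+1; sign (−1)^0·-1^-3·+1^0 = -1.
Ram(273, -5005) = {3, 5}; no ℚ_3-point on the conic.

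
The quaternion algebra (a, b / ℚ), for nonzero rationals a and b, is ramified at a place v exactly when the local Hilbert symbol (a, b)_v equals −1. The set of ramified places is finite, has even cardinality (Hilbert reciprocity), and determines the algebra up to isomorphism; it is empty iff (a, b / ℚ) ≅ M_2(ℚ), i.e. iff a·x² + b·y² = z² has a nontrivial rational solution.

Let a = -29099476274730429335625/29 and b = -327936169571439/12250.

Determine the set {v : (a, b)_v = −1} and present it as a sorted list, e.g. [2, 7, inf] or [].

[2, 3, 5, 11, 37, inf]

Mod squares: a ≡ -26013, b ≡ -3650790. Check v ∈ {∞, 2, 3, 5, 7, 11, 13, 17, 23, 29, 37, 41, 43}.
v=7: a=7^0·(≡3), b=7^-2·(≡1) mod 7; (3|7)=-1, (1|7)=+1; (−1)^{0·-2·3}·(-1)^-2·(+1)^0 = +1.
v=41: a=41^4·(≡26), b=41^2·(≡27) mod 41; (26|41)=-1, (27|41)=-1; (−1)^{4·2·20}·(-1)^2·(-1)^4 = +1.
v=2: v_2(a)=0, v_2(b)=-1; units ≡ 3, 5 (mod 8); ε·ε+αω+βω = 1·0+0·1+-1·1 ≡ 1  ⇒  (a,b)_2 = -1.
v=37: a=37^4·(≡20), b=37^1·(≡4) mod 37; (20|37)=-1, (4|37)=+1; (−1)^{4·1·18}·(-1)^1·(+1)^4 = -1.
v=29: a=29^-1·(≡8), b=29^0·(≡23) mod 29; (8|29)=-1, (23|29)=+1; (−1)^{-1·0·14}·(-1)^0·(+1)^-1 = +1.
v=5: a=5^4·(≡2), b=5^-3·(≡2) mod 5; (2|5)=-1, (2|5)=-1; (−1)^{4·-3·2}·(-1)^-3·(-1)^4 = -1.
v=43: a=43^0·(≡7), b=43^2·(≡34) mod 43; (7|43)=-1, (34|43)=-1; (−1)^{0·2·21}·(-1)^2·(-1)^0 = +1.
v=13: a=13^1·(≡12), b=13^1·(≡12) mod 13; (12|13)=+1, (12|13)=+1; (−1)^{1·1·6}·(+1)^1·(+1)^1 = +1.
v=17: a=17^0·(≡5), b=17^2·(≡7) mod 17; (5|17)=-1, (7|17)=-1; (−1)^{0·2·8}·(-1)^2·(-1)^0 = +1.
v=3: a=3^5·(≡2), b=3^1·(≡2) mod 3; (2|3)=-1, (2|3)=-1; (−1)^{5·1·1}·(-1)^1·(-1)^5 = -1.
v=11: a=11^2·(≡10), b=11^1·(≡8) mod 11; (10|11)=-1, (8|11)=-1; (−1)^{2·1·5}·(-1)^1·(-1)^2 = -1.
v=23: a=23^1·(≡14), b=23^1·(≡9) mod 23; (14|23)=-1, (9|23)=+1; (−1)^{1·1·11}·(-1)^1·(+1)^1 = +1.
v=∞: -26013 < 0 and -3650790 < 0  ⇒  (a,b)_∞ = -1.
(-26013, -3650790 / ℚ) ramifies at {2, 3, 5, 11, 37, ∞}: a division algebra.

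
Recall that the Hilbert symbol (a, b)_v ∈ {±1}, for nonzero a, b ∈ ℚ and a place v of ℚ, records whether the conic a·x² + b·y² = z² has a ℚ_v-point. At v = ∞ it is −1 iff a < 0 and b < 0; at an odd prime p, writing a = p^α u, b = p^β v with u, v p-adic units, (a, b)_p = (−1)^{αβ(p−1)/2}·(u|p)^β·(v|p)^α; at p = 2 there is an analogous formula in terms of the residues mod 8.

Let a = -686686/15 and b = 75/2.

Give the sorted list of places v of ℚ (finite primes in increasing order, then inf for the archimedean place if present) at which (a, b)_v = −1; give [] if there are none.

[11, 13]

Mod squares: a ≡ -4290, b ≡ 6. Check v ∈ {∞, 2, 3, 5, 7, 11, 13}.
v=2: v_2(a)=1, v_2(b)=-1; units ≡ 7, 3 (mod 8); ε·ε+αω+βω = 1·1+1·1+-1·0 ≡ 0  ⇒  (a,b)_2 = +1.
v=13: a=13^1·(≡5), b=13^0·(≡5) mod 13; (5|13)=-1, (5|13)=-1; (−1)^{1·0·6}·(-1)^0·(-1)^1 = -1.
v=3: a=3^-1·(≡1), b=3^1·(≡2) mod 3; (1|3)=+1, (2|3)=-1; (−1)^{-1·1·1}·(+1)^1·(-1)^-1 = +1.
v=∞: -4290 < 0 and 6 > 0  ⇒  (a,b)_∞ = +1.
v=7: a=7^4·(≡1), b=7^0·(≡6) mod 7; (1|7)=+1, (6|7)=-1; (−1)^{4·0·3}·(+1)^0·(-1)^4 = +1.
v=11: a=11^1·(≡8), b=11^0·(≡10) mod 11; (8|11)=-1, (10|11)=-1; (−1)^{1·0·5}·(-1)^0·(-1)^1 = -1.
v=5: a=5^-1·(≡3), b=5^2·(≡4) mod 5; (3|5)=-1, (4|5)=+1; (−1)^{-1·2·2}·(-1)^2·(+1)^-1 = +1.
(-4290, 6 / ℚ) ramifies at {11, 13}: a division algebra.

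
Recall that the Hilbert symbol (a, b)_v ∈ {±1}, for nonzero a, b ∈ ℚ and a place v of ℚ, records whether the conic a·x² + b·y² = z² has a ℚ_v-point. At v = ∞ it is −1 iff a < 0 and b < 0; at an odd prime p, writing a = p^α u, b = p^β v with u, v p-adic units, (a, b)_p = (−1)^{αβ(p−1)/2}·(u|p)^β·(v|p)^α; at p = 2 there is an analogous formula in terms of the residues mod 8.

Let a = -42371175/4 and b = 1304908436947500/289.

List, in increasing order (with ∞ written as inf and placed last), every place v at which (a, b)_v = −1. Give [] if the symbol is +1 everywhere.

[3, 11, 23, 29]

Mod squares: a ≡ -14007, b ≡ 11. Check v ∈ {∞, 2, 3, 5, 7, 11, 17, 23, 29, 41}.
v=2: v_2(a)=-2, v_2(b)=2; units ≡ 1, 3 (mod 8); ε·ε+αω+βω = 0·1+-2·1+2·0 ≡ 0  ⇒  (a,b)_2 = +1.
v=29: a=29^1·(≡8), b=29^0·(≡27) mod 29; (8|29)=-1, (27|29)=-1; (−1)^{1·0·14}·(-1)^0·(-1)^1 = -1.
v=3: a=3^1·(≡2), b=3^2·(≡2) mod 3; (2|3)=-1, (2|3)=-1; (−1)^{1·2·1}·(-1)^2·(-1)^1 = -1.
v=17: a=17^0·(≡4), b=17^-2·(≡3) mod 17; (4|17)=+1, (3|17)=-1; (−1)^{0·-2·8}·(+1)^-2·(-1)^0 = +1.
v=11: a=11^2·(≡8), b=11^3·(≡9) mod 11; (8|11)=-1, (9|11)=+1; (−1)^{2·3·5}·(-1)^3·(+1)^2 = -1.
v=7: a=7^1·(≡2), b=7^2·(≡4) mod 7; (2|7)=+1, (4|7)=+1; (−1)^{1·2·3}·(+1)^2·(+1)^1 = +1.
v=5: a=5^2·(≡2), b=5^4·(≡4) mod 5; (2|5)=-1, (4|5)=+1; (−1)^{2·4·2}·(-1)^4·(+1)^2 = +1.
v=23: a=23^1·(≡13), b=23^2·(≡20) mod 23; (13|23)=+1, (20|23)=-1; (−1)^{1·2·11}·(+1)^2·(-1)^1 = -1.
v=41: a=41^0·(≡38), b=41^2·(≡30) mod 41; (38|41)=-1, (30|41)=-1; (−1)^{0·2·20}·(-1)^2·(-1)^0 = +1.
v=∞: -14007 < 0 and 11 > 0  ⇒  (a,b)_∞ = +1.
Ram(-14007, 11) = {3, 11, 23, 29}; no ℚ_3-point on the conic.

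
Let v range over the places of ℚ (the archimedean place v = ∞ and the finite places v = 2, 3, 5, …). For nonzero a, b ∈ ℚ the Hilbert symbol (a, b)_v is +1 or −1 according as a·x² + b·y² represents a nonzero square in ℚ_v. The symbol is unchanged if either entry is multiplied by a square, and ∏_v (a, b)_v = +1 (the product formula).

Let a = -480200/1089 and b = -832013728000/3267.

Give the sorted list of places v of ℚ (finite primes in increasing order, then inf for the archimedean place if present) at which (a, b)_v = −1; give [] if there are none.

[2, 5, 13, inf]

(a, b) ≡ (-2, -3315) mod (ℚ^×)²; places V = {2, 3, 5, 7, 11, 13, 17, ∞}.
(a,b)_17: α=0, u≡16; β=1, v≡4 (mod 17); (16|17)=+1, (4|17)=+1; sign (−1)^0·+1^1·+1^0 = +1.
(a,b)_5: α=2, u≡3; β=3, v≡3 (mod 5); (3|5)=-1, (3|5)=-1; sign (−1)^0·-1^3·-1^2 = -1.
(a,b)_11: α=-2, u≡3; β=-2, v≡8 (mod 11); (3|11)=+1, (8|11)=-1; sign (−1)^0·+1^-2·-1^-2 = +1.
(a,b)_2: α=3, β=8; u≡7, v≡5 (mod 8); ε(u)ε(v)=1·0, αω(v)=3·1, βω(u)=8·0; sum ≡ 1  ⇒  -1.
(a,b)_3: α=-2, u≡1; β=-3, v≡2 (mod 3); (1|3)=+1, (2|3)=-1; sign (−1)^0·+1^-3·-1^-2 = +1.
(a,b)_∞: sgn(-2)=−, sgn(-3315)=−, so -1.
(a,b)_7: α=4, u≡6; β=6, v≡6 (mod 7); (6|7)=-1, (6|7)=-1; sign (−1)^0·-1^6·-1^4 = +1.
(a,b)_13: α=0, u≡2; β=1, v≡7 (mod 13); (2|13)=-1, (7|13)=-1; sign (−1)^0·-1^1·-1^0 = -1.
|Ram(-2, -3315)| = 4, even; anisotropic at {2, 5, 13, ∞}.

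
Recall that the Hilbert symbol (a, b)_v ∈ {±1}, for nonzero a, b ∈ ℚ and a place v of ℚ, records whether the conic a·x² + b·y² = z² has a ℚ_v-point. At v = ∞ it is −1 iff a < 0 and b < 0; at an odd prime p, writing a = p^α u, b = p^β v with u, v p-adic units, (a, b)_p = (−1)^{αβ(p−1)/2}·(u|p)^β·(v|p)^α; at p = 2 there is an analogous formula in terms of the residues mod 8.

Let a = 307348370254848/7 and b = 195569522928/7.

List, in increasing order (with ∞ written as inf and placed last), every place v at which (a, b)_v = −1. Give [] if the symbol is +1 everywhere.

[7, 31]

(a, b) ≡ (254541, 194649) mod (ℚ^×)²; places V = {2, 3, 7, 13, 17, 23, 31, ∞}.
(a,b)_13: α=4, u≡3; β=3, v≡3 (mod 13); (3|13)=+1, (3|13)=+1; sign (−1)^0·+1^3·+1^4 = +1.
(a,b)_31: α=1, u≡26; β=1, v≡6 (mod 31); (26|31)=-1, (6|31)=-1; sign (−1)^1·-1^1·-1^1 = -1.
(a,b)_23: α=1, u≡18; β=1, v≡22 (mod 23); (18|23)=+1, (22|23)=-1; sign (−1)^1·+1^1·-1^1 = +1.
(a,b)_17: α=3, u≡8; β=2, v≡13 (mod 17); (8|17)=+1, (13|17)=+1; sign (−1)^0·+1^2·+1^3 = +1.
(a,b)_7: α=-1, u≡6; β=-1, v≡3 (mod 7); (6|7)=-1, (3|7)=-1; sign (−1)^1·-1^-1·-1^-1 = -1.
(a,b)_3: α=1, u≡1; β=3, v≡2 (mod 3); (1|3)=+1, (2|3)=-1; sign (−1)^1·+1^3·-1^1 = +1.
(a,b)_∞: sgn(254541)=+, sgn(194649)=+, so +1.
(a,b)_2: α=10, β=4; u≡5, v≡1 (mod 8); ε(u)ε(v)=0·0, αω(v)=10·0, βω(u)=4·1; sum ≡ 0  ⇒  +1.
(254541, 194649 / ℚ) ramifies at {7, 31}: a division algebra.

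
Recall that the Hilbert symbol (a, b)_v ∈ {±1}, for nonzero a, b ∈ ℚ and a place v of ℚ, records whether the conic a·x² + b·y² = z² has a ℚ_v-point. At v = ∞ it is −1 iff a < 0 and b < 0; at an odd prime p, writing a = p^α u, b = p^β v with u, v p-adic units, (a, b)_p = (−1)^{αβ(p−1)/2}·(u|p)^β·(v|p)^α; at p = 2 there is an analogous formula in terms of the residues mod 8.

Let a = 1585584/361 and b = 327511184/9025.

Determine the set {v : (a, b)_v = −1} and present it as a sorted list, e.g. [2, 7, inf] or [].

(a, b) ≡ (91, 1001) mod (ℚ^×)²; places V = {2, 3, 5, 7, 11, 13, 19, ∞}.
(a,b)_13: α=1, u≡8; β=3, v≡9 (mod 13); (8|13)=-1, (9|13)=+1; sign (−1)^0·-1^3·+1^1 = -1.
(a,b)_∞: sgn(91)=+, sgn(1001)=+, so +1.
(a,b)_3: α=2, u≡1; β=0, v≡2 (mod 3); (1|3)=+1, (2|3)=-1; sign (−1)^0·+1^0·-1^2 = +1.
(a,b)_19: α=-2, u≡15; β=-2, v≡15 (mod 19); (15|19)=-1, (15|19)=-1; sign (−1)^0·-1^-2·-1^-2 = +1.
(a,b)_5: α=0, u≡4; β=-2, v≡4 (mod 5); (4|5)=+1, (4|5)=+1; sign (−1)^0·+1^-2·+1^0 = +1.
(a,b)_2: α=4, β=4; u≡3, v≡1 (mod 8); ε(u)ε(v)=1·0, αω(v)=4·0, βω(u)=4·1; sum ≡ 0  ⇒  +1.
(a,b)_11: α=2, u≡4; β=3, v≡1 (mod 11); (4|11)=+1, (1|11)=+1; sign (−1)^0·+1^3·+1^2 = +1.
(a,b)_7: α=1, u≡5; β=1, v≡6 (mod 7); (5|7)=-1, (6|7)=-1; sign (−1)^1·-1^1·-1^1 = -1.
(91, 1001 / ℚ) ramifies at {7, 13}: a division algebra.

[7, 13]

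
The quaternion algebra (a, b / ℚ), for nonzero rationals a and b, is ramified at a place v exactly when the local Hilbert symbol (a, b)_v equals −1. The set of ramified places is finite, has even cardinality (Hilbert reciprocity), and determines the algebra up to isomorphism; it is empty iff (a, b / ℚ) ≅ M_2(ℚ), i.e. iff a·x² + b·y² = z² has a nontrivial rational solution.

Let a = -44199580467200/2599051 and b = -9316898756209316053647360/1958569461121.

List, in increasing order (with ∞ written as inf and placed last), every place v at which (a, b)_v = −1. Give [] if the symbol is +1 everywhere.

[2, 5, 17, inf]

(a, b) ≡ (-29393, -10) mod (ℚ^×)²; places V = {2, 3, 5, 7, 11, 13, 17, 19, ∞}.
(a,b)_2: α=16, β=23; u≡7, v≡3 (mod 8); ε(u)ε(v)=1·1, αω(v)=16·1, βω(u)=23·0; sum ≡ 1  ⇒  -1.
(a,b)_19: α=1, u≡16; β=2, v≡16 (mod 19); (16|19)=+1, (16|19)=+1; sign (−1)^0·+1^2·+1^1 = +1.
(a,b)_13: α=-5, u≡9; β=-8, v≡10 (mod 13); (9|13)=+1, (10|13)=+1; sign (−1)^0·+1^-8·+1^-5 = +1.
(a,b)_17: α=5, u≡3; β=8, v≡10 (mod 17); (3|17)=-1, (10|17)=-1; sign (−1)^0·-1^8·-1^5 = -1.
(a,b)_5: α=2, u≡2; β=1, v≡3 (mod 5); (2|5)=-1, (3|5)=-1; sign (−1)^0·-1^1·-1^2 = -1.
(a,b)_7: α=-1, u≡4; β=-4, v≡2 (mod 7); (4|7)=+1, (2|7)=+1; sign (−1)^0·+1^-4·+1^-1 = +1.
(a,b)_∞: sgn(-29393)=−, sgn(-10)=−, so -1.
(a,b)_3: α=0, u≡1; β=6, v≡2 (mod 3); (1|3)=+1, (2|3)=-1; sign (−1)^0·+1^6·-1^0 = +1.
(a,b)_11: α=0, u≡10; β=2, v≡4 (mod 11); (10|11)=-1, (4|11)=+1; sign (−1)^0·-1^2·+1^0 = +1.
(-29393, -10 / ℚ) ramifies at {2, 5, 17, ∞}: a division algebra.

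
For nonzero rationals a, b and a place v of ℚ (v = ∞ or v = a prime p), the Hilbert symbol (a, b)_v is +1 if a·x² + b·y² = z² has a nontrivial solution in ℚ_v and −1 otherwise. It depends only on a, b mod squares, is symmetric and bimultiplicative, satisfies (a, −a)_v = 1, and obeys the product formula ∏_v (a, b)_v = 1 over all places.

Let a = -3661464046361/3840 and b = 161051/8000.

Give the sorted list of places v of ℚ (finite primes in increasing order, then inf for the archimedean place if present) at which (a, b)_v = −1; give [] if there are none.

(a, b) ≡ (-256215, 55) mod (ℚ^×)²; places V = {2, 3, 5, 11, 19, 29, 31, ∞}.
(a,b)_19: α=1, u≡17; β=0, v≡7 (mod 19); (17|19)=+1, (7|19)=+1; sign (−1)^0·+1^0·+1^1 = +1.
(a,b)_2: α=-8, β=-6; u≡1, v≡7 (mod 8); ε(u)ε(v)=0·1, αω(v)=-8·0, βω(u)=-6·0; sum ≡ 0  ⇒  +1.
(a,b)_5: α=-1, u≡3; β=-3, v≡4 (mod 5); (3|5)=-1, (4|5)=+1; sign (−1)^0·-1^-3·+1^-1 = -1.
(a,b)_3: α=-1, u≡2; β=0, v≡1 (mod 3); (2|3)=-1, (1|3)=+1; sign (−1)^0·-1^0·+1^-1 = +1.
(a,b)_29: α=1, u≡17; β=0, v≡11 (mod 29); (17|29)=-1, (11|29)=-1; sign (−1)^0·-1^0·-1^1 = -1.
(a,b)_∞: sgn(-256215)=−, sgn(55)=+, so +1.
(a,b)_31: α=1, u≡21; β=0, v≡3 (mod 31); (21|31)=-1, (3|31)=-1; sign (−1)^0·-1^0·-1^1 = -1.
(a,b)_11: α=8, u≡2; β=5, v≡4 (mod 11); (2|11)=-1, (4|11)=+1; sign (−1)^0·-1^5·+1^8 = -1.
|Ram(-256215, 55)| = 4, even; anisotropic at {5, 11, 29, 31}.

[5, 11, 29, 31]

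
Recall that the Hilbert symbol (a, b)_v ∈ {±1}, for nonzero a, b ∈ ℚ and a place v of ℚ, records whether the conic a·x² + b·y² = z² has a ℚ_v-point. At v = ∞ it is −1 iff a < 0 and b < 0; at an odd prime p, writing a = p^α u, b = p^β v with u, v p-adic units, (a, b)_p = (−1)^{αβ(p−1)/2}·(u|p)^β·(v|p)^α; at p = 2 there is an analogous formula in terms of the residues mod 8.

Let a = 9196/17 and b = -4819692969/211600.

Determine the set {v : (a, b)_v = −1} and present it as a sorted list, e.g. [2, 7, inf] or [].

(a, b) ≡ (323, -223041) mod (ℚ^×)²; places V = {2, 3, 5, 7, 11, 13, 17, 19, 23, 43, ∞}.
(a,b)_17: α=-1, u≡16; β=0, v≡15 (mod 17); (16|17)=+1, (15|17)=+1; sign (−1)^0·+1^0·+1^-1 = +1.
(a,b)_∞: sgn(323)=+, sgn(-223041)=−, so +1.
(a,b)_19: α=1, u≡5; β=1, v≡13 (mod 19); (5|19)=+1, (13|19)=-1; sign (−1)^1·+1^1·-1^1 = +1.
(a,b)_13: α=0, u≡11; β=1, v≡4 (mod 13); (11|13)=-1, (4|13)=+1; sign (−1)^0·-1^1·+1^0 = -1.
(a,b)_2: α=2, β=-4; u≡3, v≡7 (mod 8); ε(u)ε(v)=1·1, αω(v)=2·0, βω(u)=-4·1; sum ≡ 1  ⇒  -1.
(a,b)_11: α=2, u≡9; β=0, v≡2 (mod 11); (9|11)=+1, (2|11)=-1; sign (−1)^0·+1^0·-1^2 = +1.
(a,b)_3: α=0, u≡2; β=3, v≡2 (mod 3); (2|3)=-1, (2|3)=-1; sign (−1)^0·-1^3·-1^0 = -1.
(a,b)_7: α=0, u≡4; β=5, v≡4 (mod 7); (4|7)=+1, (4|7)=+1; sign (−1)^0·+1^5·+1^0 = +1.
(a,b)_23: α=0, u≡16; β=-2, v≡2 (mod 23); (16|23)=+1, (2|23)=+1; sign (−1)^0·+1^-2·+1^0 = +1.
(a,b)_5: α=0, u≡3; β=-2, v≡4 (mod 5); (3|5)=-1, (4|5)=+1; sign (−1)^0·-1^-2·+1^0 = +1.
(a,b)_43: α=0, u≡30; β=1, v≡35 (mod 43); (30|43)=-1, (35|43)=+1; sign (−1)^0·-1^1·+1^0 = -1.
|Ram(323, -223041)| = 4, even; anisotropic at {2, 3, 13, 43}.

[2, 3, 13, 43]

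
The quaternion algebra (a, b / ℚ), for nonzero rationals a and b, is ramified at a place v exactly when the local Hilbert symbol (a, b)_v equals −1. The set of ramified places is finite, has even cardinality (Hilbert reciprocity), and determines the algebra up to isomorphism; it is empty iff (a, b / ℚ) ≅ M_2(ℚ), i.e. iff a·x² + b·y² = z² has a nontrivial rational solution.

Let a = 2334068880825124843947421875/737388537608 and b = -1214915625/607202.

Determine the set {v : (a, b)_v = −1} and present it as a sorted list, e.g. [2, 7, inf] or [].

[3, 13]

Mod squares: a ≡ 1430, b ≡ -3570. Check v ∈ {∞, 2, 3, 5, 7, 11, 13, 17, 19, 29}.
v=3: a=3^20·(≡2), b=3^3·(≡1) mod 3; (2|3)=-1, (1|3)=+1; (−1)^{20·3·1}·(-1)^3·(+1)^20 = -1.
v=2: v_2(a)=-3, v_2(b)=-1; units ≡ 3, 7 (mod 8); ε·ε+αω+βω = 1·1+-3·0+-1·1 ≡ 0  ⇒  (a,b)_2 = +1.
v=11: a=11^5·(≡9), b=11^2·(≡5) mod 11; (9|11)=+1, (5|11)=+1; (−1)^{5·2·5}·(+1)^2·(+1)^5 = +1.
v=17: a=17^4·(≡2), b=17^1·(≡14) mod 17; (2|17)=+1, (14|17)=-1; (−1)^{4·1·8}·(+1)^1·(-1)^4 = +1.
v=5: a=5^7·(≡4), b=5^5·(≡1) mod 5; (4|5)=+1, (1|5)=+1; (−1)^{7·5·2}·(+1)^5·(+1)^7 = +1.
v=13: a=13^1·(≡2), b=13^0·(≡7) mod 13; (2|13)=-1, (7|13)=-1; (−1)^{1·0·6}·(-1)^0·(-1)^1 = -1.
v=19: a=19^-4·(≡16), b=19^-2·(≡14) mod 19; (16|19)=+1, (14|19)=-1; (−1)^{-4·-2·9}·(+1)^-2·(-1)^-4 = +1.
v=29: a=29^-4·(≡13), b=29^-2·(≡12) mod 29; (13|29)=+1, (12|29)=-1; (−1)^{-4·-2·14}·(+1)^-2·(-1)^-4 = +1.
v=7: a=7^2·(≡2), b=7^1·(≡4) mod 7; (2|7)=+1, (4|7)=+1; (−1)^{2·1·3}·(+1)^1·(+1)^2 = +1.
v=∞: 1430 > 0 and -3570 < 0  ⇒  (a,b)_∞ = +1.
|Ram(1430, -3570)| = 2, even; anisotropic at {3, 13}.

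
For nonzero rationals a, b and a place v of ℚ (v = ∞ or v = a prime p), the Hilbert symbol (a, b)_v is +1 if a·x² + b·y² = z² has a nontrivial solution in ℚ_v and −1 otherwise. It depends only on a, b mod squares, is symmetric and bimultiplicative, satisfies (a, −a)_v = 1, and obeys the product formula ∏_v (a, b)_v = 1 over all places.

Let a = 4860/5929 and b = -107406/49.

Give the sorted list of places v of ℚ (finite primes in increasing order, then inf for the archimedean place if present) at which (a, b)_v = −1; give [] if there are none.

Mod squares: a ≡ 15, b ≡ -1326. Check v ∈ {∞, 2, 3, 5, 7, 11, 13, 17}.
v=13: a=13^0·(≡11), b=13^1·(≡11) mod 13; (11|13)=-1, (11|13)=-1; (−1)^{0·1·6}·(-1)^1·(-1)^0 = -1.
v=∞: 15 > 0 and -1326 < 0  ⇒  (a,b)_∞ = +1.
v=5: a=5^1·(≡3), b=5^0·(≡1) mod 5; (3|5)=-1, (1|5)=+1; (−1)^{1·0·2}·(-1)^0·(+1)^1 = +1.
v=2: v_2(a)=2, v_2(b)=1; units ≡ 7, 1 (mod 8); ε·ε+αω+βω = 1·0+2·0+1·0 ≡ 0  ⇒  (a,b)_2 = +1.
v=3: a=3^5·(≡2), b=3^5·(≡2) mod 3; (2|3)=-1, (2|3)=-1; (−1)^{5·5·1}·(-1)^5·(-1)^5 = -1.
v=7: a=7^-2·(≡1), b=7^-2·(≡2) mod 7; (1|7)=+1, (2|7)=+1; (−1)^{-2·-2·3}·(+1)^-2·(+1)^-2 = +1.
v=17: a=17^0·(≡9), b=17^1·(≡14) mod 17; (9|17)=+1, (14|17)=-1; (−1)^{0·1·8}·(+1)^1·(-1)^0 = +1.
v=11: a=11^-2·(≡4), b=11^0·(≡4) mod 11; (4|11)=+1, (4|11)=+1; (−1)^{-2·0·5}·(+1)^0·(+1)^-2 = +1.
(15, -1326 / ℚ) ramifies at {3, 13}: a division algebra.

[3, 13]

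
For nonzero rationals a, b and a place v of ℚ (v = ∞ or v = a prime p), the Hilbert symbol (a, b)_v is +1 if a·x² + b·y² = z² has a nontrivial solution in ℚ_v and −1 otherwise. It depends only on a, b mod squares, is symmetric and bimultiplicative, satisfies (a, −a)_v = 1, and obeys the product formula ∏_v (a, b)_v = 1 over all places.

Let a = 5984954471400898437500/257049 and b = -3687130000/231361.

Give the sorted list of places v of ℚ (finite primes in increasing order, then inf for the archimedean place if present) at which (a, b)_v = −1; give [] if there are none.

Mod squares: a ≡ 23, b ≡ -697. Check v ∈ {∞, 2, 3, 5, 7, 13, 17, 23, 37, 41}.
v=7: a=7^2·(≡4), b=7^0·(≡5) mod 7; (4|7)=+1, (5|7)=-1; (−1)^{2·0·3}·(+1)^0·(-1)^2 = +1.
v=37: a=37^0·(≡32), b=37^-2·(≡5) mod 37; (32|37)=-1, (5|37)=-1; (−1)^{0·-2·18}·(-1)^-2·(-1)^0 = +1.
v=3: a=3^-2·(≡2), b=3^0·(≡2) mod 3; (2|3)=-1, (2|3)=-1; (−1)^{-2·0·1}·(-1)^0·(-1)^-2 = +1.
v=41: a=41^2·(≡36), b=41^1·(≡13) mod 41; (36|41)=+1, (13|41)=-1; (−1)^{2·1·20}·(+1)^1·(-1)^2 = +1.
v=17: a=17^2·(≡10), b=17^1·(≡10) mod 17; (10|17)=-1, (10|17)=-1; (−1)^{2·1·8}·(-1)^1·(-1)^2 = -1.
v=23: a=23^5·(≡2), b=23^2·(≡3) mod 23; (2|23)=+1, (3|23)=+1; (−1)^{5·2·11}·(+1)^2·(+1)^5 = +1.
v=2: v_2(a)=2, v_2(b)=4; units ≡ 7, 7 (mod 8); ε·ε+αω+βω = 1·1+2·0+4·0 ≡ 1  ⇒  (a,b)_2 = -1.
v=5: a=5^10·(≡3), b=5^4·(≡2) mod 5; (3|5)=-1, (2|5)=-1; (−1)^{10·4·2}·(-1)^4·(-1)^10 = +1.
v=13: a=13^-4·(≡12), b=13^-2·(≡11) mod 13; (12|13)=+1, (11|13)=-1; (−1)^{-4·-2·6}·(+1)^-2·(-1)^-4 = +1.
v=∞: 23 > 0 and -697 < 0  ⇒  (a,b)_∞ = +1.
|Ram(23, -697)| = 2, even; anisotropic at {2, 17}.

[2, 17]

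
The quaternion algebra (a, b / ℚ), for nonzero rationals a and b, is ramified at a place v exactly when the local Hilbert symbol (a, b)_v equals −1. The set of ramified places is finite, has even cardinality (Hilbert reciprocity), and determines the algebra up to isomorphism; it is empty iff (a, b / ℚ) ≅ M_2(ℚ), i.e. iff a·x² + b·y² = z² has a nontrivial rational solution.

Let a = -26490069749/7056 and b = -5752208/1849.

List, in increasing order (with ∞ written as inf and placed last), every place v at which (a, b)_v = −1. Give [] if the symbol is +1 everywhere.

(a, b) ≡ (-95381, -7337) mod (ℚ^×)²; places V = {2, 3, 7, 11, 13, 17, 23, 29, 31, 43, ∞}.
(a,b)_2: α=-4, β=4; u≡3, v≡7 (mod 8); ε(u)ε(v)=1·1, αω(v)=-4·0, βω(u)=4·1; sum ≡ 1  ⇒  -1.
(a,b)_23: α=1, u≡1; β=1, v≡16 (mod 23); (1|23)=+1, (16|23)=+1; sign (−1)^1·+1^1·+1^1 = -1.
(a,b)_13: α=1, u≡8; β=0, v≡2 (mod 13); (8|13)=-1, (2|13)=-1; sign (−1)^0·-1^0·-1^1 = -1.
(a,b)_11: α=1, u≡6; β=1, v≡1 (mod 11); (6|11)=-1, (1|11)=+1; sign (−1)^1·-1^1·+1^1 = +1.
(a,b)_43: α=0, u≡14; β=-2, v≡31 (mod 43); (14|43)=+1, (31|43)=+1; sign (−1)^0·+1^-2·+1^0 = +1.
(a,b)_7: α=-2, u≡1; β=2, v≡5 (mod 7); (1|7)=+1, (5|7)=-1; sign (−1)^0·+1^2·-1^-2 = +1.
(a,b)_17: α=2, u≡3; β=0, v≡5 (mod 17); (3|17)=-1, (5|17)=-1; sign (−1)^0·-1^0·-1^2 = +1.
(a,b)_29: α=1, u≡15; β=1, v≡3 (mod 29); (15|29)=-1, (3|29)=-1; sign (−1)^0·-1^1·-1^1 = +1.
(a,b)_3: α=-2, u≡1; β=0, v≡1 (mod 3); (1|3)=+1, (1|3)=+1; sign (−1)^0·+1^0·+1^-2 = +1.
(a,b)_∞: sgn(-95381)=−, sgn(-7337)=−, so -1.
(a,b)_31: α=2, u≡26; β=0, v≡20 (mod 31); (26|31)=-1, (20|31)=+1; sign (−1)^0·-1^0·+1^2 = +1.
Ram(-95381, -7337) = {2, 13, 23, ∞}; no ℚ_2-point on the conic.

[2, 13, 23, inf]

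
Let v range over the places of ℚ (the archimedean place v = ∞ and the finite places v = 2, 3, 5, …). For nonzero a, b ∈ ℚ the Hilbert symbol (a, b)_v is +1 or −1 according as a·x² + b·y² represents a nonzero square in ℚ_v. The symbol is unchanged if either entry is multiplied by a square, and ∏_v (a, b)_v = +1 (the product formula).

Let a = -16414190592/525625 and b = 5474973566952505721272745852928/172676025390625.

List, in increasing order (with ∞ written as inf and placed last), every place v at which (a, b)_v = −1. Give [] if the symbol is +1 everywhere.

Mod squares: a ≡ -123, b ≡ 979982. Check v ∈ {∞, 2, 3, 5, 17, 19, 29, 37, 41}.
v=29: a=29^-2·(≡7), b=29^-4·(≡3) mod 29; (7|29)=+1, (3|29)=-1; (−1)^{-2·-4·14}·(+1)^-4·(-1)^-2 = +1.
v=∞: -123 < 0 and 979982 > 0  ⇒  (a,b)_∞ = +1.
v=17: a=17^0·(≡8), b=17^1·(≡4) mod 17; (8|17)=+1, (4|17)=+1; (−1)^{0·1·8}·(+1)^1·(+1)^0 = +1.
v=2: v_2(a)=10, v_2(b)=29; units ≡ 5, 7 (mod 8); ε·ε+αω+βω = 0·1+10·0+29·1 ≡ 1  ⇒  (a,b)_2 = -1.
v=41: a=41^1·(≡22), b=41^3·(≡33) mod 41; (22|41)=-1, (33|41)=+1; (−1)^{1·3·20}·(-1)^3·(+1)^1 = -1.
v=5: a=5^-4·(≡3), b=5^-12·(≡3) mod 5; (3|5)=-1, (3|5)=-1; (−1)^{-4·-12·2}·(-1)^-12·(-1)^-4 = +1.
v=37: a=37^0·(≡3), b=37^1·(≡31) mod 37; (3|37)=+1, (31|37)=-1; (−1)^{0·1·18}·(+1)^1·(-1)^0 = +1.
v=3: a=3^1·(≡1), b=3^6·(≡2) mod 3; (1|3)=+1, (2|3)=-1; (−1)^{1·6·1}·(+1)^6·(-1)^1 = -1.
v=19: a=19^4·(≡2), b=19^9·(≡3) mod 19; (2|19)=-1, (3|19)=-1; (−1)^{4·9·9}·(-1)^9·(-1)^4 = -1.
Ram(-123, 979982) = {2, 3, 19, 41}; no ℚ_2-point on the conic.

[2, 3, 19, 41]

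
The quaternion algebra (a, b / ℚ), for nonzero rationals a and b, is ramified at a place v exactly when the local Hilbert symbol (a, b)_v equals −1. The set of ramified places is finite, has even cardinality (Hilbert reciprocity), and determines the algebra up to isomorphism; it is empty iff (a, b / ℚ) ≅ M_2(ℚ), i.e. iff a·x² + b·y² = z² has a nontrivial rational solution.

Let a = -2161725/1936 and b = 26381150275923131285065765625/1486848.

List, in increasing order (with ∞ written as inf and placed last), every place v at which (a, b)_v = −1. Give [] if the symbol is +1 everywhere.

Mod squares: a ≡ -86469, b ≡ 567987. Check v ∈ {∞, 2, 3, 5, 7, 11, 17, 19, 37, 41, 43}.
v=3: a=3^1·(≡1), b=3^-1·(≡2) mod 3; (1|3)=+1, (2|3)=-1; (−1)^{1·-1·1}·(+1)^-1·(-1)^1 = +1.
v=∞: -86469 < 0 and 567987 > 0  ⇒  (a,b)_∞ = +1.
v=5: a=5^2·(≡1), b=5^6·(≡3) mod 5; (1|5)=+1, (3|5)=-1; (−1)^{2·6·2}·(+1)^6·(-1)^2 = +1.
v=2: v_2(a)=-4, v_2(b)=-12; units ≡ 3, 3 (mod 8); ε·ε+αω+βω = 1·1+-4·1+-12·1 ≡ 1  ⇒  (a,b)_2 = -1.
v=11: a=11^-2·(≡10), b=11^-2·(≡10) mod 11; (10|11)=-1, (10|11)=-1; (−1)^{-2·-2·5}·(-1)^-2·(-1)^-2 = +1.
v=7: a=7^0·(≡2), b=7^3·(≡4) mod 7; (2|7)=+1, (4|7)=+1; (−1)^{0·3·3}·(+1)^3·(+1)^0 = +1.
v=41: a=41^1·(≡32), b=41^4·(≡27) mod 41; (32|41)=+1, (27|41)=-1; (−1)^{1·4·20}·(+1)^4·(-1)^1 = -1.
v=37: a=37^1·(≡6), b=37^3·(≡12) mod 37; (6|37)=-1, (12|37)=+1; (−1)^{1·3·18}·(-1)^3·(+1)^1 = -1.
v=19: a=19^1·(≡11), b=19^6·(≡9) mod 19; (11|19)=+1, (9|19)=+1; (−1)^{1·6·9}·(+1)^6·(+1)^1 = +1.
v=43: a=43^0·(≡14), b=43^1·(≡5) mod 43; (14|43)=+1, (5|43)=-1; (−1)^{0·1·21}·(+1)^1·(-1)^0 = +1.
v=17: a=17^0·(≡11), b=17^1·(≡12) mod 17; (11|17)=-1, (12|17)=-1; (−1)^{0·1·8}·(-1)^1·(-1)^0 = -1.
(-86469, 567987 / ℚ) ramifies at {2, 17, 37, 41}: a division algebra.

[2, 17, 37, 41]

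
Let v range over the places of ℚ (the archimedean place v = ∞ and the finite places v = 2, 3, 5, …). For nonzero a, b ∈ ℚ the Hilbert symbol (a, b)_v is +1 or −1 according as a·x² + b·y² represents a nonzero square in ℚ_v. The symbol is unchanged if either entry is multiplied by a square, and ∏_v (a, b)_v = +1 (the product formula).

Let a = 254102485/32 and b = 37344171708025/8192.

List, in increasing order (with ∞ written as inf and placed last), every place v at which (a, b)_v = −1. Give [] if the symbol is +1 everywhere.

Mod squares: a ≡ 170, b ≡ 3458. Check v ∈ {∞, 2, 5, 7, 13, 17, 19}.
v=∞: 170 > 0 and 3458 > 0  ⇒  (a,b)_∞ = +1.
v=2: v_2(a)=-5, v_2(b)=-13; units ≡ 5, 1 (mod 8); ε·ε+αω+βω = 0·0+-5·0+-13·1 ≡ 1  ⇒  (a,b)_2 = -1.
v=13: a=13^2·(≡4), b=13^3·(≡5) mod 13; (4|13)=+1, (5|13)=-1; (−1)^{2·3·6}·(+1)^3·(-1)^2 = +1.
v=17: a=17^1·(≡14), b=17^2·(≡7) mod 17; (14|17)=-1, (7|17)=-1; (−1)^{1·2·8}·(-1)^2·(-1)^1 = -1.
v=7: a=7^2·(≡1), b=7^3·(≡4) mod 7; (1|7)=+1, (4|7)=+1; (−1)^{2·3·3}·(+1)^3·(+1)^2 = +1.
v=19: a=19^2·(≡14), b=19^3·(≡1) mod 19; (14|19)=-1, (1|19)=+1; (−1)^{2·3·9}·(-1)^3·(+1)^2 = -1.
v=5: a=5^1·(≡1), b=5^2·(≡3) mod 5; (1|5)=+1, (3|5)=-1; (−1)^{1·2·2}·(+1)^2·(-1)^1 = -1.
(170, 3458 / ℚ) ramifies at {2, 5, 17, 19}: a division algebra.

[2, 5, 17, 19]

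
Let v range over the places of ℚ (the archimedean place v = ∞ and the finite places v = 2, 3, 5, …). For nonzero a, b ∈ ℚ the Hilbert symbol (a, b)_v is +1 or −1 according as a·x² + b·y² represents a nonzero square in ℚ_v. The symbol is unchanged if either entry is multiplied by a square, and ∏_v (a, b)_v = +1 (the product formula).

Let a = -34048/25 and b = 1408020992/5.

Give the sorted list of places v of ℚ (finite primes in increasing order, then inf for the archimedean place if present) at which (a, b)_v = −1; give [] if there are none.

(a, b) ≡ (-133, 27500410) mod (ℚ^×)²; places V = {2, 5, 7, 19, 23, 29, 31, ∞}.
(a,b)_31: α=0, u≡12; β=1, v≡2 (mod 31); (12|31)=-1, (2|31)=+1; sign (−1)^0·-1^1·+1^0 = -1.
(a,b)_2: α=8, β=9; u≡3, v≡5 (mod 8); ε(u)ε(v)=1·0, αω(v)=8·1, βω(u)=9·1; sum ≡ 1  ⇒  -1.
(a,b)_∞: sgn(-133)=−, sgn(27500410)=+, so +1.
(a,b)_19: α=1, u≡18; β=1, v≡12 (mod 19); (18|19)=-1, (12|19)=-1; sign (−1)^1·-1^1·-1^1 = -1.
(a,b)_7: α=1, u≡2; β=1, v≡6 (mod 7); (2|7)=+1, (6|7)=-1; sign (−1)^1·+1^1·-1^1 = +1.
(a,b)_23: α=0, u≡19; β=1, v≡11 (mod 23); (19|23)=-1, (11|23)=-1; sign (−1)^0·-1^1·-1^0 = -1.
(a,b)_29: α=0, u≡15; β=1, v≡2 (mod 29); (15|29)=-1, (2|29)=-1; sign (−1)^0·-1^1·-1^0 = -1.
(a,b)_5: α=-2, u≡2; β=-1, v≡2 (mod 5); (2|5)=-1, (2|5)=-1; sign (−1)^0·-1^-1·-1^-2 = -1.
(-133, 27500410 / ℚ) ramifies at {2, 5, 19, 23, 29, 31}: a division algebra.

[2, 5, 19, 23, 29, 31]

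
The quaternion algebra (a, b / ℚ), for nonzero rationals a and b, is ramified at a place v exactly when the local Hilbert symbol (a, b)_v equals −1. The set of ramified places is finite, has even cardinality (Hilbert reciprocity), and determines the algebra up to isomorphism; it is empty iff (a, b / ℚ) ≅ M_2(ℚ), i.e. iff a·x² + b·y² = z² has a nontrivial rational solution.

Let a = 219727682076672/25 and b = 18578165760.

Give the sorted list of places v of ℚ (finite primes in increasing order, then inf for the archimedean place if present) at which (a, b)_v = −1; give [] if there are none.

Mod squares: a ≡ 3927, b ≡ 85. Check v ∈ {∞, 2, 3, 5, 7, 11, 17}.
v=2: v_2(a)=20, v_2(b)=12; units ≡ 7, 5 (mod 8); ε·ε+αω+βω = 1·0+20·1+12·0 ≡ 0  ⇒  (a,b)_2 = +1.
v=7: a=7^3·(≡4), b=7^2·(≡4) mod 7; (4|7)=+1, (4|7)=+1; (−1)^{3·2·3}·(+1)^2·(+1)^3 = +1.
v=17: a=17^1·(≡11), b=17^1·(≡10) mod 17; (11|17)=-1, (10|17)=-1; (−1)^{1·1·8}·(-1)^1·(-1)^1 = +1.
v=∞: 3927 > 0 and 85 > 0  ⇒  (a,b)_∞ = +1.
v=3: a=3^3·(≡1), b=3^2·(≡1) mod 3; (1|3)=+1, (1|3)=+1; (−1)^{3·2·1}·(+1)^2·(+1)^3 = +1.
v=11: a=11^3·(≡9), b=11^2·(≡10) mod 11; (9|11)=+1, (10|11)=-1; (−1)^{3·2·5}·(+1)^2·(-1)^3 = -1.
v=5: a=5^-2·(≡2), b=5^1·(≡2) mod 5; (2|5)=-1, (2|5)=-1; (−1)^{-2·1·2}·(-1)^1·(-1)^-2 = -1.
(3927, 85 / ℚ) ramifies at {5, 11}: a division algebra.

[5, 11]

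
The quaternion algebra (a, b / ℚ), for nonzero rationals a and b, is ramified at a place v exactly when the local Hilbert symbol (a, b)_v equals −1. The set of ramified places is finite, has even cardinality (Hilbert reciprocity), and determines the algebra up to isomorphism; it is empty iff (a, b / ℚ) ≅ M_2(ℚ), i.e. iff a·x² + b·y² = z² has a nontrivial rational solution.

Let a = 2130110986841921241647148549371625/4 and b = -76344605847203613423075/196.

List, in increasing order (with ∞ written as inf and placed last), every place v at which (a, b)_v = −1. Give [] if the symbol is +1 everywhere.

[5, 17, 23, 41]

(a, b) ≡ (3446665, -655707) mod (ℚ^×)²; places V = {2, 3, 5, 7, 11, 13, 17, 23, 41, 43, ∞}.
(a,b)_3: α=2, u≡1; β=5, v≡2 (mod 3); (1|3)=+1, (2|3)=-1; sign (−1)^0·+1^5·-1^2 = +1.
(a,b)_5: α=3, u≡2; β=2, v≡2 (mod 5); (2|5)=-1, (2|5)=-1; sign (−1)^0·-1^2·-1^3 = -1.
(a,b)_7: α=0, u≡6; β=-2, v≡4 (mod 7); (6|7)=-1, (4|7)=+1; sign (−1)^0·-1^-2·+1^0 = +1.
(a,b)_∞: sgn(3446665)=+, sgn(-655707)=−, so +1.
(a,b)_17: α=5, u≡3; β=3, v≡1 (mod 17); (3|17)=-1, (1|17)=+1; sign (−1)^0·-1^3·+1^5 = -1.
(a,b)_43: α=5, u≡22; β=3, v≡25 (mod 43); (22|43)=-1, (25|43)=+1; sign (−1)^1·-1^3·+1^5 = +1.
(a,b)_2: α=-2, β=-2; u≡1, v≡5 (mod 8); ε(u)ε(v)=0·0, αω(v)=-2·1, βω(u)=-2·0; sum ≡ 0  ⇒  +1.
(a,b)_41: α=3, u≡12; β=2, v≡28 (mod 41); (12|41)=-1, (28|41)=-1; sign (−1)^0·-1^2·-1^3 = -1.
(a,b)_23: α=5, u≡7; β=3, v≡22 (mod 23); (7|23)=-1, (22|23)=-1; sign (−1)^1·-1^3·-1^5 = -1.
(a,b)_11: α=2, u≡7; β=2, v≡9 (mod 11); (7|11)=-1, (9|11)=+1; sign (−1)^0·-1^2·+1^2 = +1.
(a,b)_13: α=2, u≡1; β=1, v≡12 (mod 13); (1|13)=+1, (12|13)=+1; sign (−1)^0·+1^1·+1^2 = +1.
|Ram(3446665, -655707)| = 4, even; anisotropic at {5, 17, 23, 41}.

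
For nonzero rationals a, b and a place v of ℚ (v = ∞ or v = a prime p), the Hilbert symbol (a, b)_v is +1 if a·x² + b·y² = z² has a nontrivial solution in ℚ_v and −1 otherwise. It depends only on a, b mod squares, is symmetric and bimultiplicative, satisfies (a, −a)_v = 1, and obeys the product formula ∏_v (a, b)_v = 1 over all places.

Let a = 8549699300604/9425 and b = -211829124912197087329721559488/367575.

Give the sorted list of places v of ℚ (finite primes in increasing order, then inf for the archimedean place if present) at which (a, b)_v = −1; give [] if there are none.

(a, b) ≡ (286143, -127281) mod (ℚ^×)²; places V = {2, 3, 5, 7, 11, 13, 19, 23, 29, ∞}.
(a,b)_5: α=-2, u≡2; β=-2, v≡4 (mod 5); (2|5)=-1, (4|5)=+1; sign (−1)^0·-1^-2·+1^-2 = +1.
(a,b)_3: α=3, u≡2; β=-1, v≡2 (mod 3); (2|3)=-1, (2|3)=-1; sign (−1)^1·-1^-1·-1^3 = -1.
(a,b)_11: α=1, u≡1; β=3, v≡4 (mod 11); (1|11)=+1, (4|11)=+1; sign (−1)^1·+1^3·+1^1 = -1.
(a,b)_23: α=1, u≡11; β=2, v≡13 (mod 23); (11|23)=-1, (13|23)=+1; sign (−1)^0·-1^2·+1^1 = +1.
(a,b)_7: α=4, u≡2; β=9, v≡6 (mod 7); (2|7)=+1, (6|7)=-1; sign (−1)^0·+1^9·-1^4 = +1.
(a,b)_∞: sgn(286143)=+, sgn(-127281)=−, so +1.
(a,b)_13: α=-1, u≡2; β=-2, v≡2 (mod 13); (2|13)=-1, (2|13)=-1; sign (−1)^0·-1^-2·-1^-1 = -1.
(a,b)_19: α=4, u≡14; β=11, v≡2 (mod 19); (14|19)=-1, (2|19)=-1; sign (−1)^0·-1^11·-1^4 = -1.
(a,b)_2: α=2, β=6; u≡7, v≡7 (mod 8); ε(u)ε(v)=1·1, αω(v)=2·0, βω(u)=6·0; sum ≡ 1  ⇒  -1.
(a,b)_29: α=-1, u≡1; β=-1, v≡3 (mod 29); (1|29)=+1, (3|29)=-1; sign (−1)^0·+1^-1·-1^-1 = -1.
Ram(286143, -127281) = {2, 3, 11, 13, 19, 29}; no ℚ_2-point on the conic.

[2, 3, 11, 13, 19, 29]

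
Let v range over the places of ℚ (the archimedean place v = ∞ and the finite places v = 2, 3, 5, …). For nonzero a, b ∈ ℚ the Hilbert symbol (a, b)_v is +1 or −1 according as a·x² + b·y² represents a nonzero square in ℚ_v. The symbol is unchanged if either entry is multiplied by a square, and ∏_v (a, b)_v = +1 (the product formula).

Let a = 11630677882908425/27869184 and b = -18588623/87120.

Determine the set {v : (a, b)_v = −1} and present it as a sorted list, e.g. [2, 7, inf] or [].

(a, b) ≡ (357, -115) mod (ℚ^×)²; places V = {2, 3, 5, 7, 11, 17, 23, 29, 31, ∞}.
(a,b)_7: α=-1, u≡2; β=0, v≡2 (mod 7); (2|7)=+1, (2|7)=+1; sign (−1)^0·+1^0·+1^-1 = +1.
(a,b)_29: α=2, u≡6; β=2, v≡6 (mod 29); (6|29)=+1, (6|29)=+1; sign (−1)^0·+1^2·+1^2 = +1.
(a,b)_31: α=2, u≡1; β=2, v≡28 (mod 31); (1|31)=+1, (28|31)=+1; sign (−1)^0·+1^2·+1^2 = +1.
(a,b)_∞: sgn(357)=+, sgn(-115)=−, so +1.
(a,b)_2: α=-14, β=-4; u≡5, v≡5 (mod 8); ε(u)ε(v)=0·0, αω(v)=-14·1, βω(u)=-4·1; sum ≡ 0  ⇒  +1.
(a,b)_11: α=2, u≡4; β=-2, v≡7 (mod 11); (4|11)=+1, (7|11)=-1; sign (−1)^0·+1^-2·-1^2 = +1.
(a,b)_23: α=4, u≡13; β=1, v≡1 (mod 23); (13|23)=+1, (1|23)=+1; sign (−1)^0·+1^1·+1^4 = +1.
(a,b)_3: α=-5, u≡2; β=-2, v≡2 (mod 3); (2|3)=-1, (2|3)=-1; sign (−1)^0·-1^-2·-1^-5 = -1.
(a,b)_5: α=2, u≡3; β=-1, v≡3 (mod 5); (3|5)=-1, (3|5)=-1; sign (−1)^0·-1^-1·-1^2 = -1.
(a,b)_17: α=1, u≡4; β=0, v≡15 (mod 17); (4|17)=+1, (15|17)=+1; sign (−1)^0·+1^0·+1^1 = +1.
|Ram(357, -115)| = 2, even; anisotropic at {3, 5}.

[3, 5]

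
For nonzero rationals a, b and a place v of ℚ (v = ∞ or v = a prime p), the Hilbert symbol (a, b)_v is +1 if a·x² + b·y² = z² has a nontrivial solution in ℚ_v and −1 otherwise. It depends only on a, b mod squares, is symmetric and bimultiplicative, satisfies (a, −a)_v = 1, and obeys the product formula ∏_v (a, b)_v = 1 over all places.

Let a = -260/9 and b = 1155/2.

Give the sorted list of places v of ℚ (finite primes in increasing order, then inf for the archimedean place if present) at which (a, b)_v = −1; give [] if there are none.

[2, 7]

(a, b) ≡ (-65, 2310) mod (ℚ^×)²; places V = {2, 3, 5, 7, 11, 13, ∞}.
(a,b)_2: α=2, β=-1; u≡7, v≡3 (mod 8); ε(u)ε(v)=1·1, αω(v)=2·1, βω(u)=-1·0; sum ≡ 1  ⇒  -1.
(a,b)_5: α=1, u≡2; β=1, v≡3 (mod 5); (2|5)=-1, (3|5)=-1; sign (−1)^0·-1^1·-1^1 = +1.
(a,b)_11: α=0, u≡9; β=1, v≡3 (mod 11); (9|11)=+1, (3|11)=+1; sign (−1)^0·+1^1·+1^0 = +1.
(a,b)_7: α=0, u≡3; β=1, v≡2 (mod 7); (3|7)=-1, (2|7)=+1; sign (−1)^0·-1^1·+1^0 = -1.
(a,b)_13: α=1, u≡5; β=0, v≡12 (mod 13); (5|13)=-1, (12|13)=+1; sign (−1)^0·-1^0·+1^1 = +1.
(a,b)_∞: sgn(-65)=−, sgn(2310)=+, so +1.
(a,b)_3: α=-2, u≡1; β=1, v≡2 (mod 3); (1|3)=+1, (2|3)=-1; sign (−1)^0·+1^1·-1^-2 = +1.
Ram(-65, 2310) = {2, 7}; no ℚ_2-point on the conic.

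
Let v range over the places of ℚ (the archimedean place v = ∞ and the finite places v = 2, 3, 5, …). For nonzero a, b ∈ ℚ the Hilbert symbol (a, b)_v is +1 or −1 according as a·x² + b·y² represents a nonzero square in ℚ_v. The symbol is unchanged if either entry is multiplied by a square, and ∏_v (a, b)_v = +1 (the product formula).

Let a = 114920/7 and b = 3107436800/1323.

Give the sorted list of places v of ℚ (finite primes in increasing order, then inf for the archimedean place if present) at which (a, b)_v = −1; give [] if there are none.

Mod squares: a ≡ 1190, b ≡ 51. Check v ∈ {∞, 2, 3, 5, 7, 13, 17}.
v=5: a=5^1·(≡2), b=5^2·(≡4) mod 5; (2|5)=-1, (4|5)=+1; (−1)^{1·2·2}·(-1)^2·(+1)^1 = +1.
v=3: a=3^0·(≡2), b=3^-3·(≡2) mod 3; (2|3)=-1, (2|3)=-1; (−1)^{0·-3·1}·(-1)^-3·(-1)^0 = -1.
v=13: a=13^2·(≡8), b=13^4·(≡12) mod 13; (8|13)=-1, (12|13)=+1; (−1)^{2·4·6}·(-1)^4·(+1)^2 = +1.
v=17: a=17^1·(≡4), b=17^1·(≡3) mod 17; (4|17)=+1, (3|17)=-1; (−1)^{1·1·8}·(+1)^1·(-1)^1 = -1.
v=7: a=7^-1·(≡1), b=7^-2·(≡1) mod 7; (1|7)=+1, (1|7)=+1; (−1)^{-1·-2·3}·(+1)^-2·(+1)^-1 = +1.
v=2: v_2(a)=3, v_2(b)=8; units ≡ 3, 3 (mod 8); ε·ε+αω+βω = 1·1+3·1+8·1 ≡ 0  ⇒  (a,b)_2 = +1.
v=∞: 1190 > 0 and 51 > 0  ⇒  (a,b)_∞ = +1.
Ram(1190, 51) = {3, 17}; no ℚ_3-point on the conic.

[3, 17]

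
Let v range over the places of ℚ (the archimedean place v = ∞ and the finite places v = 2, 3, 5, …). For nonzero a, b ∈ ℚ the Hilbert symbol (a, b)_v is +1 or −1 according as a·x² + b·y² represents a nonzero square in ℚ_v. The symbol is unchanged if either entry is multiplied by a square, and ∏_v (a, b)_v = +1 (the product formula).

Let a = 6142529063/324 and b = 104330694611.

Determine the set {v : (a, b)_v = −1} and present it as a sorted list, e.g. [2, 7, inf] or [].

(a, b) ≡ (419543, 76209419) mod (ℚ^×)²; places V = {2, 3, 11, 13, 17, 23, 29, 37, 47, ∞}.
(a,b)_11: α=4, u≡5; β=1, v≡6 (mod 11); (5|11)=+1, (6|11)=-1; sign (−1)^0·+1^1·-1^4 = +1.
(a,b)_37: α=1, u≡29; β=2, v≡1 (mod 37); (29|37)=-1, (1|37)=+1; sign (−1)^0·-1^2·+1^1 = +1.
(a,b)_17: α=1, u≡14; β=1, v≡12 (mod 17); (14|17)=-1, (12|17)=-1; sign (−1)^0·-1^1·-1^1 = +1.
(a,b)_23: α=1, u≡13; β=1, v≡2 (mod 23); (13|23)=+1, (2|23)=+1; sign (−1)^1·+1^1·+1^1 = -1.
(a,b)_∞: sgn(419543)=+, sgn(76209419)=+, so +1.
(a,b)_3: α=-4, u≡2; β=0, v≡2 (mod 3); (2|3)=-1, (2|3)=-1; sign (−1)^0·-1^0·-1^-4 = +1.
(a,b)_2: α=-2, β=0; u≡7, v≡3 (mod 8); ε(u)ε(v)=1·1, αω(v)=-2·1, βω(u)=0·0; sum ≡ 1  ⇒  -1.
(a,b)_13: α=0, u≡5; β=1, v≡3 (mod 13); (5|13)=-1, (3|13)=+1; sign (−1)^0·-1^1·+1^0 = -1.
(a,b)_47: α=0, u≡12; β=1, v≡3 (mod 47); (12|47)=+1, (3|47)=+1; sign (−1)^0·+1^1·+1^0 = +1.
(a,b)_29: α=1, u≡9; β=1, v≡21 (mod 29); (9|29)=+1, (21|29)=-1; sign (−1)^0·+1^1·-1^1 = -1.
Ram(419543, 76209419) = {2, 13, 23, 29}; no ℚ_2-point on the conic.

[2, 13, 23, 29]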